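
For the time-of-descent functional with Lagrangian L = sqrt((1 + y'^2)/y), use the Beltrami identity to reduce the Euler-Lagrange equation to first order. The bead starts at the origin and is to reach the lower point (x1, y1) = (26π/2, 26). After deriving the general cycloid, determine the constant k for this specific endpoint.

The Lagrangian L = sqrt((1 + y'^2) / y) has no explicit x dependence, so the Beltrami identity applies:
    L − y' ∂L/∂y' = C.
Compute ∂L/∂y' = y' / sqrt(y (1 + y'^2)).
Substitute:
    sqrt((1 + y'^2)/y) − y'·y' / sqrt(y (1 + y'^2))
    = (1 + y'^2) / sqrt(y (1 + y'^2)) − y'^2 / sqrt(y (1 + y'^2))
    = 1 / sqrt(y (1 + y'^2)) = C.
Squaring and rearranging gives the first integral
    y (1 + y'^2) = 1/C^2 =: k   (constant).
Solving this first-order ODE by the substitution
    y = (k/2)(1 − cos θ)
yields the cycloid parameterisation
    x(θ) = (k/2)(θ − sin θ),   y(θ) = (k/2)(1 − cos θ).
The constant k is fixed by the endpoint condition.
Now fit the given lower endpoint (x1, y1) = (26π/2, 26). At the bottom of the first arch (θ = π), the parametric equations give
    y(π) = (k/2)(1 − cos π) = k,
    x(π) = (k/2)(π − sin π) = kπ/2.
Matching y(π) = 26 gives k = 26, consistent with x(π) = 26π/2. Therefore the specific cycloid is
    x(θ) = (26/2)(θ − sin θ),   y(θ) = (26/2)(1 − cos θ).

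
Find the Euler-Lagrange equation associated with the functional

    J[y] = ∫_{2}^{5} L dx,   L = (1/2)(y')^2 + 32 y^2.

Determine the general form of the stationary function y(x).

The Lagrangian is L = (1/2)(y')^2 + 32 y^2.
∂L/∂y = 64y.
∂L/∂y' = y'.
The Euler-Lagrange equation d/dx(∂L/∂y') − ∂L/∂y = 0 becomes:
    y'' - 64 y = 0
General solution: y(x) = A e^(8x) + B e^(-8x), where A and B are arbitrary constants fixed by the endpoint conditions.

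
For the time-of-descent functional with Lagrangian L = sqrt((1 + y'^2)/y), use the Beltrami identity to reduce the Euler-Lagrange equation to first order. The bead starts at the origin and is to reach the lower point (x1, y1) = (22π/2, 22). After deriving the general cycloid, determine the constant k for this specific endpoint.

The Lagrangian L = sqrt((1 + y'^2) / y) has no explicit x dependence, so the Beltrami identity applies:
    L − y' ∂L/∂y' = C.
Compute ∂L/∂y' = y' / sqrt(y (1 + y'^2)).
Substitute:
    sqrt((1 + y'^2)/y) − y'·y' / sqrt(y (1 + y'^2))
    = (1 + y'^2) / sqrt(y (1 + y'^2)) − y'^2 / sqrt(y (1 + y'^2))
    = 1 / sqrt(y (1 + y'^2)) = C.
Squaring and rearranging gives the first integral
    y (1 + y'^2) = 1/C^2 =: k   (constant).
Solving this first-order ODE by the substitution
    y = (k/2)(1 − cos θ)
yields the cycloid parameterisation
    x(θ) = (k/2)(θ − sin θ),   y(θ) = (k/2)(1 − cos θ).
The constant k is fixed by the endpoint condition.
Now fit the given lower endpoint (x1, y1) = (22π/2, 22). At the bottom of the first arch (θ = π), the parametric equations give
    y(π) = (k/2)(1 − cos π) = k,
    x(π) = (k/2)(π − sin π) = kπ/2.
Matching y(π) = 22 gives k = 22, consistent with x(π) = 22π/2. Therefore the specific cycloid is
    x(θ) = (22/2)(θ − sin θ),   y(θ) = (22/2)(1 − cos θ).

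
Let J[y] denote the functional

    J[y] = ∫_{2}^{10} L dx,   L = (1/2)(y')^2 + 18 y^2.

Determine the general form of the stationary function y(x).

The Lagrangian is L = (1/2)(y')^2 + 18 y^2.
∂L/∂y = 36y.
∂L/∂y' = y'.
The Euler-Lagrange equation d/dx(∂L/∂y') − ∂L/∂y = 0 becomes:
    y'' - 36 y = 0
General solution: y(x) = A e^(6x) + B e^(-6x), where A and B are arbitrary constants fixed by the endpoint conditions.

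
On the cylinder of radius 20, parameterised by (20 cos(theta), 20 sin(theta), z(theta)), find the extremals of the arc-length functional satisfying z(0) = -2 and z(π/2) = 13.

Parameterise the cylinder of radius R = 20 as
    r(θ) = (20 cos θ, 20 sin θ, z(θ)).
The arc-length element is
    ds = sqrt(400 + (dz/dθ)^2) dθ,
so the Lagrangian is L = sqrt(400 + z'^2).
L depends on z' only, not on z or θ, so ∂L/∂z = 0 and
    ∂L/∂z' = z' / sqrt(400 + z'^2).
The Euler-Lagrange equation gives
    d/dθ( z' / sqrt(400 + z'^2) ) = 0,
so z' is constant. Integrating once:
    z(θ) = a θ + b,
a helix on the cylinder (a straight line when the cylinder is unrolled). The constants a, b are determined by the endpoint conditions.
With endpoint conditions z(0) = -2 and z(π/2) = 13: from z(0) = b we get b = -2, and a·π/2 + -2 = 13 gives a = 30/π, so
    z(θ) = (30/π) θ − 2.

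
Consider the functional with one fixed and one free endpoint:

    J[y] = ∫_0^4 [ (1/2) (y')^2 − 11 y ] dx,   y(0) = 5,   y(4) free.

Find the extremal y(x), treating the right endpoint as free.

The Lagrangian L = (1/2) (y')^2 − 11 y gives
    ∂L/∂y = −11,   ∂L/∂y' = y'.
Euler-Lagrange: d/dx(y') − (−11) = 0, i.e. y'' + 11 = 0, so
    y(x) = −(11/2) x^2 + C1 x + C2.
Fixed left endpoint y(0) = 5 ⇒ C2 = 5.
The right endpoint x = 4 is free, so the natural (transversality) condition is ∂L/∂y' |_{x=4} = 0, i.e. y'(4) = 0.
Compute y'(x) = −11 x + C1, so y'(4) = −44 + C1 = 0 ⇒ C1 = 44.
Therefore the extremal is
    y(x) = −(11/2) x^2 + 44 x + 5.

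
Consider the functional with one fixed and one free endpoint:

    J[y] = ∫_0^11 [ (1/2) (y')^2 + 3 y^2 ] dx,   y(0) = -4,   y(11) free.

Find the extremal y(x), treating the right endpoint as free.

The Lagrangian L = (1/2) (y')^2 + 3 y^2 gives
    ∂L/∂y = 6 y,   ∂L/∂y' = y'.
Euler-Lagrange: y'' − 6 y = 0.
With k = sqrt(6), the general solution is
    y(x) = A cosh(sqrt(6) x) + B sinh(sqrt(6) x).
Fixed left endpoint y(0) = -4 ⇒ A = -4.
The right endpoint x = 11 is free, so the natural (transversality) condition is ∂L/∂y' |_{x=11} = 0, i.e. y'(11) = 0.
Compute y'(x) = A k sinh(k x) + B k cosh(k x), so
    y'(11) = A k sinh(k·11) + B k cosh(k·11) = 0
    ⇒ B = −A tanh(k·11) = 4 tanh(sqrt(6)·11).
Therefore the extremal is
    y(x) = −4 cosh(sqrt(6) x) + 4 tanh(sqrt(6)·11) sinh(sqrt(6) x).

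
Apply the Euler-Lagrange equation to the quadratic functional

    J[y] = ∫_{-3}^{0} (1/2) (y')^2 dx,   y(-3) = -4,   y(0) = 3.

The Lagrangian is L = (1/2) (y')^2.
Compute ∂L/∂y = 0, ∂L/∂y' = y'.
The Euler-Lagrange equation d/dx(∂L/∂y') − ∂L/∂y = 0 reduces to
    y'' = 0.
Its general solution is
    y(x) = A x + B,
with A, B fixed by the endpoint conditions.
Applying the endpoint conditions y(-3) = -4 and y(0) = 3: solve A·-3 + B = -4 and A·0 + B = 3. Subtracting gives A(0 − -3) = 3 − -4, so A = 7/3, and B = -4 − A·-3 = 3. Therefore
    y(x) = (7/3) x + 3.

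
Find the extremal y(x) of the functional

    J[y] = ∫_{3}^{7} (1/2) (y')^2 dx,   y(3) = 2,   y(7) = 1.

The Lagrangian is L = (1/2) (y')^2.
Compute ∂L/∂y = 0, ∂L/∂y' = y'.
The Euler-Lagrange equation d/dx(∂L/∂y') − ∂L/∂y = 0 reduces to
    y'' = 0.
Its general solution is
    y(x) = A x + B,
with A, B fixed by the endpoint conditions.
Applying the endpoint conditions y(3) = 2 and y(7) = 1: solve A·3 + B = 2 and A·7 + B = 1. Subtracting gives A(7 − 3) = 1 − 2, so A = -1/4, and B = 2 − A·3 = 11/4. Therefore
    y(x) = (-1/4) x + 11/4.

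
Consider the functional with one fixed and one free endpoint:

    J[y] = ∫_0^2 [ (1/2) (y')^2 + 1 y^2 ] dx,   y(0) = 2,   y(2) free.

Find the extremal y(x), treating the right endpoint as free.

The Lagrangian L = (1/2) (y')^2 + 1 y^2 gives
    ∂L/∂y = 2 y,   ∂L/∂y' = y'.
Euler-Lagrange: y'' − 2 y = 0.
With k = sqrt(2), the general solution is
    y(x) = A cosh(sqrt(2) x) + B sinh(sqrt(2) x).
Fixed left endpoint y(0) = 2 ⇒ A = 2.
The right endpoint x = 2 is free, so the natural (transversality) condition is ∂L/∂y' |_{x=2} = 0, i.e. y'(2) = 0.
Compute y'(x) = A k sinh(k x) + B k cosh(k x), so
    y'(2) = A k sinh(k·2) + B k cosh(k·2) = 0
    ⇒ B = −A tanh(k·2) = − 2 tanh(sqrt(2)·2).
Therefore the extremal is
    y(x) = 2 cosh(sqrt(2) x) − 2 tanh(sqrt(2)·2) sinh(sqrt(2) x).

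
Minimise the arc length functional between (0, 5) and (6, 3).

Arc-length functional: J[y] = ∫ sqrt(1 + (y')^2) dx.
Lagrangian L = sqrt(1 + (y')^2) has no explicit y dependence, so ∂L/∂y = 0 and the Euler-Lagrange equation gives
    d/dx( y' / sqrt(1 + (y')^2) ) = 0  ⇒  y' / sqrt(1 + (y')^2) = const.
Hence y' is constant, so y(x) is affine.
Fitting the endpoints (0, 5) and (6, 3):
    slope m = (3 − 5) / (6 − 0) = -1/3,
    intercept c = 5 − m·0 = 5.
Extremal: y(x) = (-1/3) x + 5.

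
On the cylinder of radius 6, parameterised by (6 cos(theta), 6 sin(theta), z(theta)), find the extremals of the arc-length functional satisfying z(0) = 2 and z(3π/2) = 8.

Parameterise the cylinder of radius R = 6 as
    r(θ) = (6 cos θ, 6 sin θ, z(θ)).
The arc-length element is
    ds = sqrt(36 + (dz/dθ)^2) dθ,
so the Lagrangian is L = sqrt(36 + z'^2).
L depends on z' only, not on z or θ, so ∂L/∂z = 0 and
    ∂L/∂z' = z' / sqrt(36 + z'^2).
The Euler-Lagrange equation gives
    d/dθ( z' / sqrt(36 + z'^2) ) = 0,
so z' is constant. Integrating once:
    z(θ) = a θ + b,
a helix on the cylinder (a straight line when the cylinder is unrolled). The constants a, b are determined by the endpoint conditions.
With endpoint conditions z(0) = 2 and z(3π/2) = 8: from z(0) = b we get b = 2, and a·3π/2 + 2 = 8 gives a = 4/π, so
    z(θ) = (4/π) θ + 2.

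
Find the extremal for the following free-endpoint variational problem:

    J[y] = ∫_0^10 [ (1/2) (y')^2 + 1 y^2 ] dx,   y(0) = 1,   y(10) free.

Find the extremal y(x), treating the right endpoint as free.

The Lagrangian L = (1/2) (y')^2 + 1 y^2 gives
    ∂L/∂y = 2 y,   ∂L/∂y' = y'.
Euler-Lagrange: y'' − 2 y = 0.
With k = sqrt(2), the general solution is
    y(x) = A cosh(sqrt(2) x) + B sinh(sqrt(2) x).
Fixed left endpoint y(0) = 1 ⇒ A = 1.
The right endpoint x = 10 is free, so the natural (transversality) condition is ∂L/∂y' |_{x=10} = 0, i.e. y'(10) = 0.
Compute y'(x) = A k sinh(k x) + B k cosh(k x), so
    y'(10) = A k sinh(k·10) + B k cosh(k·10) = 0
    ⇒ B = −A tanh(k·10) = − tanh(sqrt(2)·10).
Therefore the extremal is
    y(x) = cosh(sqrt(2) x) − tanh(sqrt(2)·10) sinh(sqrt(2) x).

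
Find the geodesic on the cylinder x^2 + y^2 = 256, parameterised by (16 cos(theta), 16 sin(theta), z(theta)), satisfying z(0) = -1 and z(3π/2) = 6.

Parameterise the cylinder of radius R = 16 as
    r(θ) = (16 cos θ, 16 sin θ, z(θ)).
The arc-length element is
    ds = sqrt(256 + (dz/dθ)^2) dθ,
so the Lagrangian is L = sqrt(256 + z'^2).
L depends on z' only, not on z or θ, so ∂L/∂z = 0 and
    ∂L/∂z' = z' / sqrt(256 + z'^2).
The Euler-Lagrange equation gives
    d/dθ( z' / sqrt(256 + z'^2) ) = 0,
so z' is constant. Integrating once:
    z(θ) = a θ + b,
a helix on the cylinder (a straight line when the cylinder is unrolled). The constants a, b are determined by the endpoint conditions.
With endpoint conditions z(0) = -1 and z(3π/2) = 6: from z(0) = b we get b = -1, and a·3π/2 + -1 = 6 gives a = 14/(3π), so
    z(θ) = (14/(3π)) θ − 1.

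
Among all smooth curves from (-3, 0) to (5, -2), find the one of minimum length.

Arc-length functional: J[y] = ∫ sqrt(1 + (y')^2) dx.
Lagrangian L = sqrt(1 + (y')^2) has no explicit y dependence, so ∂L/∂y = 0 and the Euler-Lagrange equation gives
    d/dx( y' / sqrt(1 + (y')^2) ) = 0  ⇒  y' / sqrt(1 + (y')^2) = const.
Hence y' is constant, so y(x) is affine.
Fitting the endpoints (-3, 0) and (5, -2):
    slope m = ((-2) − 0) / (5 − (-3)) = -1/4,
    intercept c = 0 − m·(-3) = -3/4.
Extremal: y(x) = (-1/4) x - 3/4.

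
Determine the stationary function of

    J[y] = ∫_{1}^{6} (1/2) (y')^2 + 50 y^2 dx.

The Lagrangian is L = (1/2) (y')^2 + 50 y^2.
Compute ∂L/∂y = 100y, ∂L/∂y' = y'.
The Euler-Lagrange equation d/dx(∂L/∂y') − ∂L/∂y = 0 reduces to
    y'' − 100 y = 0.
Its general solution is
    y(x) = A e^(10x) + B e^(−10x),
with A, B fixed by the endpoint conditions.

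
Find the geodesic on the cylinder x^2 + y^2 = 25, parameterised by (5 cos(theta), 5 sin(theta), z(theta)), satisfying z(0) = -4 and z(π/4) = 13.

Parameterise the cylinder of radius R = 5 as
    r(θ) = (5 cos θ, 5 sin θ, z(θ)).
The arc-length element is
    ds = sqrt(25 + (dz/dθ)^2) dθ,
so the Lagrangian is L = sqrt(25 + z'^2).
L depends on z' only, not on z or θ, so ∂L/∂z = 0 and
    ∂L/∂z' = z' / sqrt(25 + z'^2).
The Euler-Lagrange equation gives
    d/dθ( z' / sqrt(25 + z'^2) ) = 0,
so z' is constant. Integrating once:
    z(θ) = a θ + b,
a helix on the cylinder (a straight line when the cylinder is unrolled). The constants a, b are determined by the endpoint conditions.
With endpoint conditions z(0) = -4 and z(π/4) = 13: from z(0) = b we get b = -4, and a·π/4 + -4 = 13 gives a = 68/π, so
    z(θ) = (68/π) θ − 4.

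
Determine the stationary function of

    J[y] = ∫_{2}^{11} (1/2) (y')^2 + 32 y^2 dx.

The Lagrangian is L = (1/2) (y')^2 + 32 y^2.
Compute ∂L/∂y = 64y, ∂L/∂y' = y'.
The Euler-Lagrange equation d/dx(∂L/∂y') − ∂L/∂y = 0 reduces to
    y'' − 64 y = 0.
Its general solution is
    y(x) = A e^(8x) + B e^(−8x),
with A, B fixed by the endpoint conditions.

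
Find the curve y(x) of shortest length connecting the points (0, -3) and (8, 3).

Arc-length functional: J[y] = ∫ sqrt(1 + (y')^2) dx.
Lagrangian L = sqrt(1 + (y')^2) has no explicit y dependence, so ∂L/∂y = 0 and the Euler-Lagrange equation gives
    d/dx( y' / sqrt(1 + (y')^2) ) = 0  ⇒  y' / sqrt(1 + (y')^2) = const.
Hence y' is constant, so y(x) is affine.
Fitting the endpoints (0, -3) and (8, 3):
    slope m = (3 − (-3)) / (8 − 0) = 3/4,
    intercept c = (-3) − m·0 = -3.
Extremal: y(x) = (3/4) x - 3.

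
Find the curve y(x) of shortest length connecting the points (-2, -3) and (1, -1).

Arc-length functional: J[y] = ∫ sqrt(1 + (y')^2) dx.
Lagrangian L = sqrt(1 + (y')^2) has no explicit y dependence, so ∂L/∂y = 0 and the Euler-Lagrange equation gives
    d/dx( y' / sqrt(1 + (y')^2) ) = 0  ⇒  y' / sqrt(1 + (y')^2) = const.
Hence y' is constant, so y(x) is affine.
Fitting the endpoints (-2, -3) and (1, -1):
    slope m = ((-1) − (-3)) / (1 − (-2)) = 2/3,
    intercept c = (-3) − m·(-2) = -5/3.
Extremal: y(x) = (2/3) x - 5/3.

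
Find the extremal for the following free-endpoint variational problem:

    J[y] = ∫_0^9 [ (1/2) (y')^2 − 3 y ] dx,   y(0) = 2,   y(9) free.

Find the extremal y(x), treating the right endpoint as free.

The Lagrangian L = (1/2) (y')^2 − 3 y gives
    ∂L/∂y = −3,   ∂L/∂y' = y'.
Euler-Lagrange: d/dx(y') − (−3) = 0, i.e. y'' + 3 = 0, so
    y(x) = −(3/2) x^2 + C1 x + C2.
Fixed left endpoint y(0) = 2 ⇒ C2 = 2.
The right endpoint x = 9 is free, so the natural (transversality) condition is ∂L/∂y' |_{x=9} = 0, i.e. y'(9) = 0.
Compute y'(x) = −3 x + C1, so y'(9) = −27 + C1 = 0 ⇒ C1 = 27.
Therefore the extremal is
    y(x) = −(3/2) x^2 + 27 x + 2.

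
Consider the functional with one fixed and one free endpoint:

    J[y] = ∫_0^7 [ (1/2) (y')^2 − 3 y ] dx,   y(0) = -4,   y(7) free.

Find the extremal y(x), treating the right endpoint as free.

The Lagrangian L = (1/2) (y')^2 − 3 y gives
    ∂L/∂y = −3,   ∂L/∂y' = y'.
Euler-Lagrange: d/dx(y') − (−3) = 0, i.e. y'' + 3 = 0, so
    y(x) = −(3/2) x^2 + C1 x + C2.
Fixed left endpoint y(0) = -4 ⇒ C2 = -4.
The right endpoint x = 7 is free, so the natural (transversality) condition is ∂L/∂y' |_{x=7} = 0, i.e. y'(7) = 0.
Compute y'(x) = −3 x + C1, so y'(7) = −21 + C1 = 0 ⇒ C1 = 21.
Therefore the extremal is
    y(x) = −(3/2) x^2 + 21 x − 4.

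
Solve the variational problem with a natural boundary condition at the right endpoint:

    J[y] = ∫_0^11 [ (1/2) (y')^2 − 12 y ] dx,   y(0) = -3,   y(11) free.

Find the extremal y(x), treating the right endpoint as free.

The Lagrangian L = (1/2) (y')^2 − 12 y gives
    ∂L/∂y = −12,   ∂L/∂y' = y'.
Euler-Lagrange: d/dx(y') − (−12) = 0, i.e. y'' + 12 = 0, so
    y(x) = −(12/2) x^2 + C1 x + C2.
Fixed left endpoint y(0) = -3 ⇒ C2 = -3.
The right endpoint x = 11 is free, so the natural (transversality) condition is ∂L/∂y' |_{x=11} = 0, i.e. y'(11) = 0.
Compute y'(x) = −12 x + C1, so y'(11) = −132 + C1 = 0 ⇒ C1 = 132.
Therefore the extremal is
    y(x) = −6 x^2 + 132 x − 3.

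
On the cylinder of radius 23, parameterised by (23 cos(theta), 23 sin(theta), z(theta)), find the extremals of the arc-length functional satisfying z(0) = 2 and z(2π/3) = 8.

Parameterise the cylinder of radius R = 23 as
    r(θ) = (23 cos θ, 23 sin θ, z(θ)).
The arc-length element is
    ds = sqrt(529 + (dz/dθ)^2) dθ,
so the Lagrangian is L = sqrt(529 + z'^2).
L depends on z' only, not on z or θ, so ∂L/∂z = 0 and
    ∂L/∂z' = z' / sqrt(529 + z'^2).
The Euler-Lagrange equation gives
    d/dθ( z' / sqrt(529 + z'^2) ) = 0,
so z' is constant. Integrating once:
    z(θ) = a θ + b,
a helix on the cylinder (a straight line when the cylinder is unrolled). The constants a, b are determined by the endpoint conditions.
With endpoint conditions z(0) = 2 and z(2π/3) = 8: from z(0) = b we get b = 2, and a·2π/3 + 2 = 8 gives a = 9/π, so
    z(θ) = (9/π) θ + 2.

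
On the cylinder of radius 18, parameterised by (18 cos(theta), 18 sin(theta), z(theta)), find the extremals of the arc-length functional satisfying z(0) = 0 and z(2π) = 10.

Parameterise the cylinder of radius R = 18 as
    r(θ) = (18 cos θ, 18 sin θ, z(θ)).
The arc-length element is
    ds = sqrt(324 + (dz/dθ)^2) dθ,
so the Lagrangian is L = sqrt(324 + z'^2).
L depends on z' only, not on z or θ, so ∂L/∂z = 0 and
    ∂L/∂z' = z' / sqrt(324 + z'^2).
The Euler-Lagrange equation gives
    d/dθ( z' / sqrt(324 + z'^2) ) = 0,
so z' is constant. Integrating once:
    z(θ) = a θ + b,
a helix on the cylinder (a straight line when the cylinder is unrolled). The constants a, b are determined by the endpoint conditions.
With endpoint conditions z(0) = 0 and z(2π) = 10: from z(0) = b we get b = 0, and a·2π + 0 = 10 gives a = 5/π, so
    z(θ) = (5/π) θ.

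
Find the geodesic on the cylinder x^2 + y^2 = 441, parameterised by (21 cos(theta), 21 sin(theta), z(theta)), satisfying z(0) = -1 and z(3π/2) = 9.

Parameterise the cylinder of radius R = 21 as
    r(θ) = (21 cos θ, 21 sin θ, z(θ)).
The arc-length element is
    ds = sqrt(441 + (dz/dθ)^2) dθ,
so the Lagrangian is L = sqrt(441 + z'^2).
L depends on z' only, not on z or θ, so ∂L/∂z = 0 and
    ∂L/∂z' = z' / sqrt(441 + z'^2).
The Euler-Lagrange equation gives
    d/dθ( z' / sqrt(441 + z'^2) ) = 0,
so z' is constant. Integrating once:
    z(θ) = a θ + b,
a helix on the cylinder (a straight line when the cylinder is unrolled). The constants a, b are determined by the endpoint conditions.
With endpoint conditions z(0) = -1 and z(3π/2) = 9: from z(0) = b we get b = -1, and a·3π/2 + -1 = 9 gives a = 20/(3π), so
    z(θ) = (20/(3π)) θ − 1.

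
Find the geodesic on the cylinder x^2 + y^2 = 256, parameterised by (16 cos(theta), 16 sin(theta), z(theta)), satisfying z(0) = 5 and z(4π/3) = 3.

Parameterise the cylinder of radius R = 16 as
    r(θ) = (16 cos θ, 16 sin θ, z(θ)).
The arc-length element is
    ds = sqrt(256 + (dz/dθ)^2) dθ,
so the Lagrangian is L = sqrt(256 + z'^2).
L depends on z' only, not on z or θ, so ∂L/∂z = 0 and
    ∂L/∂z' = z' / sqrt(256 + z'^2).
The Euler-Lagrange equation gives
    d/dθ( z' / sqrt(256 + z'^2) ) = 0,
so z' is constant. Integrating once:
    z(θ) = a θ + b,
a helix on the cylinder (a straight line when the cylinder is unrolled). The constants a, b are determined by the endpoint conditions.
With endpoint conditions z(0) = 5 and z(4π/3) = 3: from z(0) = b we get b = 5, and a·4π/3 + 5 = 3 gives a = -3/(2π), so
    z(θ) = (-3/(2π)) θ + 5.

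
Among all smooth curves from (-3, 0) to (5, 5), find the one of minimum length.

Arc-length functional: J[y] = ∫ sqrt(1 + (y')^2) dx.
Lagrangian L = sqrt(1 + (y')^2) has no explicit y dependence, so ∂L/∂y = 0 and the Euler-Lagrange equation gives
    d/dx( y' / sqrt(1 + (y')^2) ) = 0  ⇒  y' / sqrt(1 + (y')^2) = const.
Hence y' is constant, so y(x) is affine.
Fitting the endpoints (-3, 0) and (5, 5):
    slope m = (5 − 0) / (5 − (-3)) = 5/8,
    intercept c = 0 − m·(-3) = 15/8.
Extremal: y(x) = (5/8) x + 15/8.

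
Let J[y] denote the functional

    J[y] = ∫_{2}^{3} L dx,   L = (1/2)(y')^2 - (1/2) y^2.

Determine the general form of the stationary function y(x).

The Lagrangian is L = (1/2)(y')^2 - (1/2) y^2.
∂L/∂y = -y.
∂L/∂y' = y'.
The Euler-Lagrange equation d/dx(∂L/∂y') − ∂L/∂y = 0 becomes:
    y'' + y = 0
General solution: y(x) = A sin(x) + B cos(x), where A and B are arbitrary constants fixed by the endpoint conditions.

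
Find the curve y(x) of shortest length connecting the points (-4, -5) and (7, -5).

Arc-length functional: J[y] = ∫ sqrt(1 + (y')^2) dx.
Lagrangian L = sqrt(1 + (y')^2) has no explicit y dependence, so ∂L/∂y = 0 and the Euler-Lagrange equation gives
    d/dx( y' / sqrt(1 + (y')^2) ) = 0  ⇒  y' / sqrt(1 + (y')^2) = const.
Hence y' is constant, so y(x) is affine.
Fitting the endpoints (-4, -5) and (7, -5):
    slope m = ((-5) − (-5)) / (7 − (-4)) = 0,
    intercept c = (-5) − m·(-4) = -5.
Extremal: y(x) = -5.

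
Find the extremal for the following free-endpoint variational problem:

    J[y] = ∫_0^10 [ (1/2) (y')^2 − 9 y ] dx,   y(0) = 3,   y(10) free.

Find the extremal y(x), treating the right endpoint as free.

The Lagrangian L = (1/2) (y')^2 − 9 y gives
    ∂L/∂y = −9,   ∂L/∂y' = y'.
Euler-Lagrange: d/dx(y') − (−9) = 0, i.e. y'' + 9 = 0, so
    y(x) = −(9/2) x^2 + C1 x + C2.
Fixed left endpoint y(0) = 3 ⇒ C2 = 3.
The right endpoint x = 10 is free, so the natural (transversality) condition is ∂L/∂y' |_{x=10} = 0, i.e. y'(10) = 0.
Compute y'(x) = −9 x + C1, so y'(10) = −90 + C1 = 0 ⇒ C1 = 90.
Therefore the extremal is
    y(x) = −(9/2) x^2 + 90 x + 3.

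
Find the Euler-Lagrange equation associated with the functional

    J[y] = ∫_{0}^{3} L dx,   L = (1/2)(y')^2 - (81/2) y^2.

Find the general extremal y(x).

The Lagrangian is L = (1/2)(y')^2 - (81/2) y^2.
∂L/∂y = -81y.
∂L/∂y' = y'.
The Euler-Lagrange equation d/dx(∂L/∂y') − ∂L/∂y = 0 becomes:
    y'' + 81 y = 0
General solution: y(x) = A sin(9x) + B cos(9x), where A and B are arbitrary constants fixed by the endpoint conditions.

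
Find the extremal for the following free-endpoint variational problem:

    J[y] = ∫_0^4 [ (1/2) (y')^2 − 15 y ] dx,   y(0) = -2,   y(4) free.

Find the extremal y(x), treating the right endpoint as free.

The Lagrangian L = (1/2) (y')^2 − 15 y gives
    ∂L/∂y = −15,   ∂L/∂y' = y'.
Euler-Lagrange: d/dx(y') − (−15) = 0, i.e. y'' + 15 = 0, so
    y(x) = −(15/2) x^2 + C1 x + C2.
Fixed left endpoint y(0) = -2 ⇒ C2 = -2.
The right endpoint x = 4 is free, so the natural (transversality) condition is ∂L/∂y' |_{x=4} = 0, i.e. y'(4) = 0.
Compute y'(x) = −15 x + C1, so y'(4) = −60 + C1 = 0 ⇒ C1 = 60.
Therefore the extremal is
    y(x) = −(15/2) x^2 + 60 x − 2.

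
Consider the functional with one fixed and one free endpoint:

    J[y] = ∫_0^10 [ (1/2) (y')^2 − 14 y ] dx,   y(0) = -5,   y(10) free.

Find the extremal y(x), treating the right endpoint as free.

The Lagrangian L = (1/2) (y')^2 − 14 y gives
    ∂L/∂y = −14,   ∂L/∂y' = y'.
Euler-Lagrange: d/dx(y') − (−14) = 0, i.e. y'' + 14 = 0, so
    y(x) = −(14/2) x^2 + C1 x + C2.
Fixed left endpoint y(0) = -5 ⇒ C2 = -5.
The right endpoint x = 10 is free, so the natural (transversality) condition is ∂L/∂y' |_{x=10} = 0, i.e. y'(10) = 0.
Compute y'(x) = −14 x + C1, so y'(10) = −140 + C1 = 0 ⇒ C1 = 140.
Therefore the extremal is
    y(x) = −7 x^2 + 140 x − 5.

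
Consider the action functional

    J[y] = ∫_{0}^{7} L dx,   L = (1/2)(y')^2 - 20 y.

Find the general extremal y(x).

The Lagrangian is L = (1/2)(y')^2 - 20 y.
∂L/∂y = -20.
∂L/∂y' = y'.
The Euler-Lagrange equation d/dx(∂L/∂y') − ∂L/∂y = 0 becomes:
    y'' + 20 = 0
General solution: y(x) = -10 x^2 + A x + B, where A and B are arbitrary constants fixed by the endpoint conditions.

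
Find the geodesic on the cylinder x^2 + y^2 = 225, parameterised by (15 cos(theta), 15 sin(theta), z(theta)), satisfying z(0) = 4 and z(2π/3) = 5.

Parameterise the cylinder of radius R = 15 as
    r(θ) = (15 cos θ, 15 sin θ, z(θ)).
The arc-length element is
    ds = sqrt(225 + (dz/dθ)^2) dθ,
so the Lagrangian is L = sqrt(225 + z'^2).
L depends on z' only, not on z or θ, so ∂L/∂z = 0 and
    ∂L/∂z' = z' / sqrt(225 + z'^2).
The Euler-Lagrange equation gives
    d/dθ( z' / sqrt(225 + z'^2) ) = 0,
so z' is constant. Integrating once:
    z(θ) = a θ + b,
a helix on the cylinder (a straight line when the cylinder is unrolled). The constants a, b are determined by the endpoint conditions.
With endpoint conditions z(0) = 4 and z(2π/3) = 5: from z(0) = b we get b = 4, and a·2π/3 + 4 = 5 gives a = 3/(2π), so
    z(θ) = (3/(2π)) θ + 4.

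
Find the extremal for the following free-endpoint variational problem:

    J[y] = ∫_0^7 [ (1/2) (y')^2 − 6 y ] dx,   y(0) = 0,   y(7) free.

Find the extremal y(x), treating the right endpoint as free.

The Lagrangian L = (1/2) (y')^2 − 6 y gives
    ∂L/∂y = −6,   ∂L/∂y' = y'.
Euler-Lagrange: d/dx(y') − (−6) = 0, i.e. y'' + 6 = 0, so
    y(x) = −(6/2) x^2 + C1 x + C2.
Fixed left endpoint y(0) = 0 ⇒ C2 = 0.
The right endpoint x = 7 is free, so the natural (transversality) condition is ∂L/∂y' |_{x=7} = 0, i.e. y'(7) = 0.
Compute y'(x) = −6 x + C1, so y'(7) = −42 + C1 = 0 ⇒ C1 = 42.
Therefore the extremal is
    y(x) = −3 x^2 + 42 x.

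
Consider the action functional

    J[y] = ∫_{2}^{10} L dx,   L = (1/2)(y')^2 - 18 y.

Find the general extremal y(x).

The Lagrangian is L = (1/2)(y')^2 - 18 y.
∂L/∂y = -18.
∂L/∂y' = y'.
The Euler-Lagrange equation d/dx(∂L/∂y') − ∂L/∂y = 0 becomes:
    y'' + 18 = 0
General solution: y(x) = -9 x^2 + A x + B, where A and B are arbitrary constants fixed by the endpoint conditions.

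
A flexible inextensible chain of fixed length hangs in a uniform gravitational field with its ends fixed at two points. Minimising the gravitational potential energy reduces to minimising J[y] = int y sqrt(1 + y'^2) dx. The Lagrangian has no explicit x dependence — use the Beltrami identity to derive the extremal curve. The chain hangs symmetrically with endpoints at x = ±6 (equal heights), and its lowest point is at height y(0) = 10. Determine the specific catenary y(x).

The Lagrangian L(y, y') = y sqrt(1 + y'^2) has no explicit x dependence, so the Beltrami identity applies:
    L − y' ∂L/∂y' = C.
Compute ∂L/∂y' = y · y' / sqrt(1 + y'^2). Then
    L − y' ∂L/∂y'
    = y sqrt(1 + y'^2) − y · y'^2 / sqrt(1 + y'^2)
    = y (1 + y'^2 − y'^2) / sqrt(1 + y'^2)
    = y / sqrt(1 + y'^2) = C.
Squaring gives y^2 = C^2 (1 + y'^2), i.e.
    y'^2 = y^2 / C^2 − 1.
Separating variables,
    dy / sqrt(y^2 − C^2) = dx / C,
and integrating gives arccosh(y / C) = (x − a)/C, so
    y(x) = C cosh((x − a)/C),
the catenary. The constants C and a are fixed by the two endpoint conditions (and, for the hanging-chain problem, the length constraint selects C).
Now fit the given data. The endpoints x = ±6 are symmetric at equal height, so the catenary is even about its minimum: a = 0 and y(x) = C cosh(x/C). The lowest point is y(0) = C cosh(0) = C, and we are told y(0) = 10, so C = 10. Therefore
    y(x) = 10 cosh(x/10),
and at the endpoints
    y(±6) = 10 cosh(6/10).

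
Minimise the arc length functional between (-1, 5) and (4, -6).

Arc-length functional: J[y] = ∫ sqrt(1 + (y')^2) dx.
Lagrangian L = sqrt(1 + (y')^2) has no explicit y dependence, so ∂L/∂y = 0 and the Euler-Lagrange equation gives
    d/dx( y' / sqrt(1 + (y')^2) ) = 0  ⇒  y' / sqrt(1 + (y')^2) = const.
Hence y' is constant, so y(x) is affine.
Fitting the endpoints (-1, 5) and (4, -6):
    slope m = ((-6) − 5) / (4 − (-1)) = -11/5,
    intercept c = 5 − m·(-1) = 14/5.
Extremal: y(x) = (-11/5) x + 14/5.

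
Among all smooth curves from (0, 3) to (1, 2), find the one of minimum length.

Arc-length functional: J[y] = ∫ sqrt(1 + (y')^2) dx.
Lagrangian L = sqrt(1 + (y')^2) has no explicit y dependence, so ∂L/∂y = 0 and the Euler-Lagrange equation gives
    d/dx( y' / sqrt(1 + (y')^2) ) = 0  ⇒  y' / sqrt(1 + (y')^2) = const.
Hence y' is constant, so y(x) is affine.
Fitting the endpoints (0, 3) and (1, 2):
    slope m = (2 − 3) / (1 − 0) = -1,
    intercept c = 3 − m·0 = 3.
Extremal: y(x) = -x + 3.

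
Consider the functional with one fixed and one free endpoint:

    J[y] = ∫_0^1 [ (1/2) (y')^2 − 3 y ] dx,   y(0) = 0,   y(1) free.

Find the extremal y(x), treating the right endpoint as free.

The Lagrangian L = (1/2) (y')^2 − 3 y gives
    ∂L/∂y = −3,   ∂L/∂y' = y'.
Euler-Lagrange: d/dx(y') − (−3) = 0, i.e. y'' + 3 = 0, so
    y(x) = −(3/2) x^2 + C1 x + C2.
Fixed left endpoint y(0) = 0 ⇒ C2 = 0.
The right endpoint x = 1 is free, so the natural (transversality) condition is ∂L/∂y' |_{x=1} = 0, i.e. y'(1) = 0.
Compute y'(x) = −3 x + C1, so y'(1) = −3 + C1 = 0 ⇒ C1 = 3.
Therefore the extremal is
    y(x) = −(3/2) x^2 + 3 x.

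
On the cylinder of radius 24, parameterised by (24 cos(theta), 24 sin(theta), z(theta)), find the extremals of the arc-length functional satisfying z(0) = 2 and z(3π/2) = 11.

Parameterise the cylinder of radius R = 24 as
    r(θ) = (24 cos θ, 24 sin θ, z(θ)).
The arc-length element is
    ds = sqrt(576 + (dz/dθ)^2) dθ,
so the Lagrangian is L = sqrt(576 + z'^2).
L depends on z' only, not on z or θ, so ∂L/∂z = 0 and
    ∂L/∂z' = z' / sqrt(576 + z'^2).
The Euler-Lagrange equation gives
    d/dθ( z' / sqrt(576 + z'^2) ) = 0,
so z' is constant. Integrating once:
    z(θ) = a θ + b,
a helix on the cylinder (a straight line when the cylinder is unrolled). The constants a, b are determined by the endpoint conditions.
With endpoint conditions z(0) = 2 and z(3π/2) = 11: from z(0) = b we get b = 2, and a·3π/2 + 2 = 11 gives a = 6/π, so
    z(θ) = (6/π) θ + 2.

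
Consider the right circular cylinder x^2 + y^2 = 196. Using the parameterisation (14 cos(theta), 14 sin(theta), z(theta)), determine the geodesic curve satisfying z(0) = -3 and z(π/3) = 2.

Parameterise the cylinder of radius R = 14 as
    r(θ) = (14 cos θ, 14 sin θ, z(θ)).
The arc-length element is
    ds = sqrt(196 + (dz/dθ)^2) dθ,
so the Lagrangian is L = sqrt(196 + z'^2).
L depends on z' only, not on z or θ, so ∂L/∂z = 0 and
    ∂L/∂z' = z' / sqrt(196 + z'^2).
The Euler-Lagrange equation gives
    d/dθ( z' / sqrt(196 + z'^2) ) = 0,
so z' is constant. Integrating once:
    z(θ) = a θ + b,
a helix on the cylinder (a straight line when the cylinder is unrolled). The constants a, b are determined by the endpoint conditions.
With endpoint conditions z(0) = -3 and z(π/3) = 2: from z(0) = b we get b = -3, and a·π/3 + -3 = 2 gives a = 15/π, so
    z(θ) = (15/π) θ − 3.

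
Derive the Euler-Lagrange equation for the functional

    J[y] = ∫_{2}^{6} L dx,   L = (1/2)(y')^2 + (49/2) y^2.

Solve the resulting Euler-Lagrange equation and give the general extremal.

The Lagrangian is L = (1/2)(y')^2 + (49/2) y^2.
∂L/∂y = 49y.
∂L/∂y' = y'.
The Euler-Lagrange equation d/dx(∂L/∂y') − ∂L/∂y = 0 becomes:
    y'' - 49 y = 0
General solution: y(x) = A e^(7x) + B e^(-7x), where A and B are arbitrary constants fixed by the endpoint conditions.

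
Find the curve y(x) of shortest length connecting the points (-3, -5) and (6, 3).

Arc-length functional: J[y] = ∫ sqrt(1 + (y')^2) dx.
Lagrangian L = sqrt(1 + (y')^2) has no explicit y dependence, so ∂L/∂y = 0 and the Euler-Lagrange equation gives
    d/dx( y' / sqrt(1 + (y')^2) ) = 0  ⇒  y' / sqrt(1 + (y')^2) = const.
Hence y' is constant, so y(x) is affine.
Fitting the endpoints (-3, -5) and (6, 3):
    slope m = (3 − (-5)) / (6 − (-3)) = 8/9,
    intercept c = (-5) − m·(-3) = -7/3.
Extremal: y(x) = (8/9) x - 7/3.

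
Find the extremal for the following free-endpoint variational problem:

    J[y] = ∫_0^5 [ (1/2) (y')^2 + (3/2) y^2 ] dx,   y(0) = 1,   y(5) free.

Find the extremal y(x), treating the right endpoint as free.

The Lagrangian L = (1/2) (y')^2 + (3/2) y^2 gives
    ∂L/∂y = 3 y,   ∂L/∂y' = y'.
Euler-Lagrange: y'' − 3 y = 0.
With k = sqrt(3), the general solution is
    y(x) = A cosh(sqrt(3) x) + B sinh(sqrt(3) x).
Fixed left endpoint y(0) = 1 ⇒ A = 1.
The right endpoint x = 5 is free, so the natural (transversality) condition is ∂L/∂y' |_{x=5} = 0, i.e. y'(5) = 0.
Compute y'(x) = A k sinh(k x) + B k cosh(k x), so
    y'(5) = A k sinh(k·5) + B k cosh(k·5) = 0
    ⇒ B = −A tanh(k·5) = − tanh(sqrt(3)·5).
Therefore the extremal is
    y(x) = cosh(sqrt(3) x) − tanh(sqrt(3)·5) sinh(sqrt(3) x).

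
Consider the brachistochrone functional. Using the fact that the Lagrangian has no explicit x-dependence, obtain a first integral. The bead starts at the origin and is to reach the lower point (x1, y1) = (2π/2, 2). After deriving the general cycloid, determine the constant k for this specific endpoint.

The Lagrangian L = sqrt((1 + y'^2) / y) has no explicit x dependence, so the Beltrami identity applies:
    L − y' ∂L/∂y' = C.
Compute ∂L/∂y' = y' / sqrt(y (1 + y'^2)).
Substitute:
    sqrt((1 + y'^2)/y) − y'·y' / sqrt(y (1 + y'^2))
    = (1 + y'^2) / sqrt(y (1 + y'^2)) − y'^2 / sqrt(y (1 + y'^2))
    = 1 / sqrt(y (1 + y'^2)) = C.
Squaring and rearranging gives the first integral
    y (1 + y'^2) = 1/C^2 =: k   (constant).
Solving this first-order ODE by the substitution
    y = (k/2)(1 − cos θ)
yields the cycloid parameterisation
    x(θ) = (k/2)(θ − sin θ),   y(θ) = (k/2)(1 − cos θ).
The constant k is fixed by the endpoint condition.
Now fit the given lower endpoint (x1, y1) = (2π/2, 2). At the bottom of the first arch (θ = π), the parametric equations give
    y(π) = (k/2)(1 − cos π) = k,
    x(π) = (k/2)(π − sin π) = kπ/2.
Matching y(π) = 2 gives k = 2, consistent with x(π) = 2π/2. Therefore the specific cycloid is
    x(θ) = (2/2)(θ − sin θ),   y(θ) = (2/2)(1 − cos θ).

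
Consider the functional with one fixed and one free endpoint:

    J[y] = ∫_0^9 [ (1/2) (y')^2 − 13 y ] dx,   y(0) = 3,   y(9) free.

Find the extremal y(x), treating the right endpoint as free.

The Lagrangian L = (1/2) (y')^2 − 13 y gives
    ∂L/∂y = −13,   ∂L/∂y' = y'.
Euler-Lagrange: d/dx(y') − (−13) = 0, i.e. y'' + 13 = 0, so
    y(x) = −(13/2) x^2 + C1 x + C2.
Fixed left endpoint y(0) = 3 ⇒ C2 = 3.
The right endpoint x = 9 is free, so the natural (transversality) condition is ∂L/∂y' |_{x=9} = 0, i.e. y'(9) = 0.
Compute y'(x) = −13 x + C1, so y'(9) = −117 + C1 = 0 ⇒ C1 = 117.
Therefore the extremal is
    y(x) = −(13/2) x^2 + 117 x + 3.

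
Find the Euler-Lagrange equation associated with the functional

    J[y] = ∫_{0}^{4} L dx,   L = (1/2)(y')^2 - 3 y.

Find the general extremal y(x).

The Lagrangian is L = (1/2)(y')^2 - 3 y.
∂L/∂y = -3.
∂L/∂y' = y'.
The Euler-Lagrange equation d/dx(∂L/∂y') − ∂L/∂y = 0 becomes:
    y'' + 3 = 0
General solution: y(x) = -(3/2) x^2 + A x + B, where A and B are arbitrary constants fixed by the endpoint conditions.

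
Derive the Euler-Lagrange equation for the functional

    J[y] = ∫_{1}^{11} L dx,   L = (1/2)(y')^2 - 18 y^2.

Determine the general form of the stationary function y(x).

The Lagrangian is L = (1/2)(y')^2 - 18 y^2.
∂L/∂y = -36y.
∂L/∂y' = y'.
The Euler-Lagrange equation d/dx(∂L/∂y') − ∂L/∂y = 0 becomes:
    y'' + 36 y = 0
General solution: y(x) = A sin(6x) + B cos(6x), where A and B are arbitrary constants fixed by the endpoint conditions.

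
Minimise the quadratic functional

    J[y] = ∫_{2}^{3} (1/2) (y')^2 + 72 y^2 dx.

The Lagrangian is L = (1/2) (y')^2 + 72 y^2.
Compute ∂L/∂y = 144y, ∂L/∂y' = y'.
The Euler-Lagrange equation d/dx(∂L/∂y') − ∂L/∂y = 0 reduces to
    y'' − 144 y = 0.
Its general solution is
    y(x) = A e^(12x) + B e^(−12x),
with A, B fixed by the endpoint conditions.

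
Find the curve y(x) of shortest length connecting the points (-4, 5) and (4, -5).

Arc-length functional: J[y] = ∫ sqrt(1 + (y')^2) dx.
Lagrangian L = sqrt(1 + (y')^2) has no explicit y dependence, so ∂L/∂y = 0 and the Euler-Lagrange equation gives
    d/dx( y' / sqrt(1 + (y')^2) ) = 0  ⇒  y' / sqrt(1 + (y')^2) = const.
Hence y' is constant, so y(x) is affine.
Fitting the endpoints (-4, 5) and (4, -5):
    slope m = ((-5) − 5) / (4 − (-4)) = -5/4,
    intercept c = 5 − m·(-4) = 0.
Extremal: y(x) = (-5/4) x.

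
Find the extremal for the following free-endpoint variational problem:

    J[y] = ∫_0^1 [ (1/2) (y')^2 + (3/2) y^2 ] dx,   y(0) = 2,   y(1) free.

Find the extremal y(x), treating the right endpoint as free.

The Lagrangian L = (1/2) (y')^2 + (3/2) y^2 gives
    ∂L/∂y = 3 y,   ∂L/∂y' = y'.
Euler-Lagrange: y'' − 3 y = 0.
With k = sqrt(3), the general solution is
    y(x) = A cosh(sqrt(3) x) + B sinh(sqrt(3) x).
Fixed left endpoint y(0) = 2 ⇒ A = 2.
The right endpoint x = 1 is free, so the natural (transversality) condition is ∂L/∂y' |_{x=1} = 0, i.e. y'(1) = 0.
Compute y'(x) = A k sinh(k x) + B k cosh(k x), so
    y'(1) = A k sinh(k·1) + B k cosh(k·1) = 0
    ⇒ B = −A tanh(k·1) = − 2 tanh(sqrt(3)·1).
Therefore the extremal is
    y(x) = 2 cosh(sqrt(3) x) − 2 tanh(sqrt(3)·1) sinh(sqrt(3) x).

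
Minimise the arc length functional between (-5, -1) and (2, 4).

Arc-length functional: J[y] = ∫ sqrt(1 + (y')^2) dx.
Lagrangian L = sqrt(1 + (y')^2) has no explicit y dependence, so ∂L/∂y = 0 and the Euler-Lagrange equation gives
    d/dx( y' / sqrt(1 + (y')^2) ) = 0  ⇒  y' / sqrt(1 + (y')^2) = const.
Hence y' is constant, so y(x) is affine.
Fitting the endpoints (-5, -1) and (2, 4):
    slope m = (4 − (-1)) / (2 − (-5)) = 5/7,
    intercept c = (-1) − m·(-5) = 18/7.
Extremal: y(x) = (5/7) x + 18/7.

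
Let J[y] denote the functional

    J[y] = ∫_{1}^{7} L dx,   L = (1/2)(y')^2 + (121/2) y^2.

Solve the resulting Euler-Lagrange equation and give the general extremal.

The Lagrangian is L = (1/2)(y')^2 + (121/2) y^2.
∂L/∂y = 121y.
∂L/∂y' = y'.
The Euler-Lagrange equation d/dx(∂L/∂y') − ∂L/∂y = 0 becomes:
    y'' - 121 y = 0
General solution: y(x) = A e^(11x) + B e^(-11x), where A and B are arbitrary constants fixed by the endpoint conditions.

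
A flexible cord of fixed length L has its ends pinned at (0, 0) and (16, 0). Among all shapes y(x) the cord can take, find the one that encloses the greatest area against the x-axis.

Set up the augmented Lagrangian using a multiplier λ for the length constraint:
    F(y, y') = y − λ sqrt(1 + y'^2).
F has no explicit x dependence, so the Beltrami identity yields a first integral
    F − y' ∂F/∂y' = C.
Compute ∂F/∂y' = −λ y' / sqrt(1 + y'^2). Then
    y − λ sqrt(1 + y'^2) + λ y'^2 / sqrt(1 + y'^2) = C
    ⇒  y − λ / sqrt(1 + y'^2) = C.
Solving for y' and integrating gives
    (x − a)^2 + (y − b)^2 = λ^2,
a circular arc of radius λ. The constants a, b are determined by the endpoint conditions y(0) = y(16) = 0, and λ is fixed implicitly by the length constraint
    ∫_{0}^{16} sqrt(1 + y'^2) dx = L.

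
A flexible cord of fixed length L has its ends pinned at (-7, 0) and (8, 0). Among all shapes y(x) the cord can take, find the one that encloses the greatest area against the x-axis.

Set up the augmented Lagrangian using a multiplier λ for the length constraint:
    F(y, y') = y − λ sqrt(1 + y'^2).
F has no explicit x dependence, so the Beltrami identity yields a first integral
    F − y' ∂F/∂y' = C.
Compute ∂F/∂y' = −λ y' / sqrt(1 + y'^2). Then
    y − λ sqrt(1 + y'^2) + λ y'^2 / sqrt(1 + y'^2) = C
    ⇒  y − λ / sqrt(1 + y'^2) = C.
Solving for y' and integrating gives
    (x − a)^2 + (y − b)^2 = λ^2,
a circular arc of radius λ. The constants a, b are determined by the endpoint conditions y(-7) = y(8) = 0, and λ is fixed implicitly by the length constraint
    ∫_{-7}^{8} sqrt(1 + y'^2) dx = L.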